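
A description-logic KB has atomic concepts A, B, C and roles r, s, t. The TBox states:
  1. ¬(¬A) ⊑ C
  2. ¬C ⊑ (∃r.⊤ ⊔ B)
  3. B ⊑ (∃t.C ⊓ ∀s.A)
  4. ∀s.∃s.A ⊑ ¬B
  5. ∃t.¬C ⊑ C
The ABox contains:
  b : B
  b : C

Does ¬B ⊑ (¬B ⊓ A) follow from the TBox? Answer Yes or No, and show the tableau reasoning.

1. ¬B ⊑ (¬B ⊓ A)  ⇔  (¬B ⊓ (B ⊔ ¬A)) unsat w.r.t. T
   open: L(x₀) ⊇ {C, ¬A, ¬B, ∀t.C}
2. Hence ¬B ⊑ (¬B ⊓ A): not entailed.

No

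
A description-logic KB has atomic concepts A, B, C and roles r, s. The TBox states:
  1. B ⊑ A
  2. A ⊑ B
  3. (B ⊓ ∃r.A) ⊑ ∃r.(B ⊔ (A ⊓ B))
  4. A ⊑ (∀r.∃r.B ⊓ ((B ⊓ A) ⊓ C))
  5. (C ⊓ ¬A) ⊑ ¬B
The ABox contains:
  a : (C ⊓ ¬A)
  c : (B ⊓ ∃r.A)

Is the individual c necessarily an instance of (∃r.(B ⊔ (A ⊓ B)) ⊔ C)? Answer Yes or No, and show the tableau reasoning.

Yes

1. c : (∃r.(B ⊔ (A ⊓ B)) ⊔ C)?  L(c) = {(B ⊓ ∃r.A)} ∪ {(∀r.(¬B ⊓ (¬A ⊔ ¬B)) ⊓ ¬C)}
   clash {B, ¬B} at c — c ∈ (∃r.(B ⊔ (A ⊓ B)) ⊔ C)
2. Hence c : (∃r.(B ⊔ (A ⊓ B)) ⊔ C): entailed.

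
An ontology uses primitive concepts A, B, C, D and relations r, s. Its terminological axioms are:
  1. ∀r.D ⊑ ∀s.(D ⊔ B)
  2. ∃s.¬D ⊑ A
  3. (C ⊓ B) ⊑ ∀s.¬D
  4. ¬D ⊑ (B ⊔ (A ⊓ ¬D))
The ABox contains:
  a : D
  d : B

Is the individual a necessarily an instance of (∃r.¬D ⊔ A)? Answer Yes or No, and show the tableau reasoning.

No

1. a : (∃r.¬D ⊔ A)?  L(a) = {D} ∪ {(∀r.D ⊓ ¬A)}
   apply at a: ∀r.D⊑∀s.(D ⊔ B)
   open: L(a) ⊇ {D, ¬A, ¬C, ∀r.D, ∀s.(D ⊔ B), …} — a ∉ (∃r.¬D ⊔ A) possible
2. Hence a : (∃r.¬D ⊔ A): not entailed.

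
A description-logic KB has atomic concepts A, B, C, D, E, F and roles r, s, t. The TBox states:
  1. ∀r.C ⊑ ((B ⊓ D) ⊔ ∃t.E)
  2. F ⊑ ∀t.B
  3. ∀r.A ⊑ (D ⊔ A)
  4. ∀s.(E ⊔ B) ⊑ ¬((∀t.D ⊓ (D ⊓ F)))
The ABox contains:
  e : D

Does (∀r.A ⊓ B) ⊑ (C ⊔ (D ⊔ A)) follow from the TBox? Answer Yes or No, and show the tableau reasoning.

1. (∀r.A ⊓ B) ⊑ (C ⊔ (D ⊔ A))  ⇔  ((∀r.A ⊓ B) ⊓ (¬C ⊓ (¬D ⊓ ¬A))) unsat w.r.t. T
   all branches close; clash {A, ¬A} at x₀
2. Hence (∀r.A ⊓ B) ⊑ (C ⊔ (D ⊔ A)): entailed.

Yes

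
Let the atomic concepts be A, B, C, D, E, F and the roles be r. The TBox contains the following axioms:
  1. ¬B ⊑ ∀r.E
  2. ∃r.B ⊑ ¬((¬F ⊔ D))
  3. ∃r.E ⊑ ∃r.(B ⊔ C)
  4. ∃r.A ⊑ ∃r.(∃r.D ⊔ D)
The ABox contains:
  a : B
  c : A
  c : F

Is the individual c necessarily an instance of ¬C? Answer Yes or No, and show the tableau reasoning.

1. c : ¬C?  L(c) = {A, F} ∪ {C}
   open: L(c) ⊇ {A, B, C, F, ∀r.¬A, …} — c ∉ ¬C possible
2. Hence c : ¬C: not entailed.

No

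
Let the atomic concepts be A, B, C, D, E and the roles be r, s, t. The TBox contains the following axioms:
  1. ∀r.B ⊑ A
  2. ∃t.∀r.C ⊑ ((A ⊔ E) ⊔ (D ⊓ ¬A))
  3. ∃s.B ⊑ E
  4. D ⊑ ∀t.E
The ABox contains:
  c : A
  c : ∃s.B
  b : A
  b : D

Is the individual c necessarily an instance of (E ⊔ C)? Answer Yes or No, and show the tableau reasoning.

1. c : (E ⊔ C)?  L(c) = {A, ∃s.B} ∪ {(¬E ⊓ ¬C)}
   clash {E, ¬E} at c — c ∈ (E ⊔ C)
2. Hence c : (E ⊔ C): entailed.

Yes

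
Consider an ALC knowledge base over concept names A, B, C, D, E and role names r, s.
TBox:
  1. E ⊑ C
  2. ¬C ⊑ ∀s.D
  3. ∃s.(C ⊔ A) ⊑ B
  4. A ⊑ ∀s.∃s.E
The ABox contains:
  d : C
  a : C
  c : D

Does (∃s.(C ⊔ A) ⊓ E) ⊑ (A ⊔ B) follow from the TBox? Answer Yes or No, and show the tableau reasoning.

1. (∃s.(C ⊔ A) ⊓ E) ⊑ (A ⊔ B)  ⇔  ((∃s.(C ⊔ A) ⊓ E) ⊓ (¬A ⊓ ¬B)) unsat w.r.t. T
   all branches close; clash {B, ¬B} at x₀
2. Hence (∃s.(C ⊔ A) ⊓ E) ⊑ (A ⊔ B): entailed.

Yes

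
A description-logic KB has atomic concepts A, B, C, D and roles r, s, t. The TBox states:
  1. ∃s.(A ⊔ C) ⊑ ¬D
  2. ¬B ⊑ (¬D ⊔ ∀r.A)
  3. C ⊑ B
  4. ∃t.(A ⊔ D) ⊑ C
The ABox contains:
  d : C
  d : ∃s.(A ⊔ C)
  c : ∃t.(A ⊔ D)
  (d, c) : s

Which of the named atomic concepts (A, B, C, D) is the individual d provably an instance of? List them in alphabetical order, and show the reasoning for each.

1. d : A?  L(d) = {C, ∃s.(A ⊔ C)} ∪ {¬A}
   apply at d: ∃s.(A ⊔ C)⊑¬D; C⊑B
   open: L(d) ⊇ {B, C, ¬A, ¬D, ∃s.(A ⊔ C)} (+ ∃-successors) — d ∉ A possible
2. d : B?  L(d) = {C, ∃s.(A ⊔ C)} ∪ {¬B}
   clash {B, ¬B} at d — d ∈ B
3. d : C?  L(d) = {C, ∃s.(A ⊔ C)} ∪ {¬C}
   clash {C, ¬C} at d — d ∈ C
4. d : D?  L(d) = {C, ∃s.(A ⊔ C)} ∪ {¬D}
   apply at d: C⊑B
   open: L(d) ⊇ {B, C, ¬D, ∃s.(A ⊔ C)} (+ ∃-successors) — d ∉ D possible
5. Entailed for d: {B, C}

{B, C}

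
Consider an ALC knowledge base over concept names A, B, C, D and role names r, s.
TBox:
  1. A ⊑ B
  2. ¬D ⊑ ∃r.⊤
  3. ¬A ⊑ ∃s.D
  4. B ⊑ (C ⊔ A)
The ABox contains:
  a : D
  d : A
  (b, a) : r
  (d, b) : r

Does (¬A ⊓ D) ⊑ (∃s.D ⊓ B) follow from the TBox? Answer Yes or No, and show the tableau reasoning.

No

1. (¬A ⊓ D) ⊑ (∃s.D ⊓ B)  ⇔  ((¬A ⊓ D) ⊓ (∀s.¬D ⊔ ¬B)) unsat w.r.t. T
   apply at x₀: ¬A⊑∃s.D
   open: L(x₀) ⊇ {D, ¬A, ¬B, ∃s.D} (+ ∃-successors)
2. Hence (¬A ⊓ D) ⊑ (∃s.D ⊓ B): not entailed.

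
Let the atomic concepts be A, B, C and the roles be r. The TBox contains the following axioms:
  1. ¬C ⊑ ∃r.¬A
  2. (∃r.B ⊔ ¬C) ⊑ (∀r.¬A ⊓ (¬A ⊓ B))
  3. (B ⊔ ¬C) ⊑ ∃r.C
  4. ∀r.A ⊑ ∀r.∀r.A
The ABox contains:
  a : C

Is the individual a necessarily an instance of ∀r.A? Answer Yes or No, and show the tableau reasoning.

No

1. a : ∀r.A?  L(a) = {C} ∪ {∃r.¬A}
   open: L(a) ⊇ {C, ¬B, ∀r.¬B, ∃r.¬A} (+ ∃-successors) — a ∉ ∀r.A possible
2. Hence a : ∀r.A: not entailed.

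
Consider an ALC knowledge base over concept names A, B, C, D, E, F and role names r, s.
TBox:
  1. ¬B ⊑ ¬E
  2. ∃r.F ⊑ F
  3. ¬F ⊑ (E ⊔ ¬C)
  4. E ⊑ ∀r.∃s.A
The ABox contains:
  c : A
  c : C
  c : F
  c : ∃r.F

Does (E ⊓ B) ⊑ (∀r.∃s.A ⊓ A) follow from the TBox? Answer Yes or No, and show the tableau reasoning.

No

1. (E ⊓ B) ⊑ (∀r.∃s.A ⊓ A)  ⇔  ((E ⊓ B) ⊓ (∃r.∀s.¬A ⊔ ¬A)) unsat w.r.t. T
   apply at x₀: E⊑∀r.∃s.A
   open: L(x₀) ⊇ {B, E, F, ¬A, ∀r.∃s.A}
2. Hence (E ⊓ B) ⊑ (∀r.∃s.A ⊓ A): not entailed.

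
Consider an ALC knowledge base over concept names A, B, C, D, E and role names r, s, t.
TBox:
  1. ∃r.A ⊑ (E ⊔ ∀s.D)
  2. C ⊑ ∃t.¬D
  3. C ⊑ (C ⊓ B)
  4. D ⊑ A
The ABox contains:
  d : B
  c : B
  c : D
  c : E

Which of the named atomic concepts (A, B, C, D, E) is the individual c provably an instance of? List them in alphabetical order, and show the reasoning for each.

{A, B, D, E}

1. c : A?  L(c) = {B, D, E} ∪ {¬A}
   clash {A, ¬A} at c — c ∈ A
2. c : B?  L(c) = {B, D, E} ∪ {¬B}
   clash {B, ¬B} at c — c ∈ B
3. c : C?  L(c) = {B, D, E} ∪ {¬C}
   apply at c: D⊑A
   open: L(c) ⊇ {A, B, D, E, ¬C, …} — c ∉ C possible
4. c : D?  L(c) = {B, D, E} ∪ {¬D}
   clash {D, ¬D} at c — c ∈ D
5. c : E?  L(c) = {B, D, E} ∪ {¬E}
   clash {E, ¬E} at c — c ∈ E
6. Entailed for c: {A, B, D, E}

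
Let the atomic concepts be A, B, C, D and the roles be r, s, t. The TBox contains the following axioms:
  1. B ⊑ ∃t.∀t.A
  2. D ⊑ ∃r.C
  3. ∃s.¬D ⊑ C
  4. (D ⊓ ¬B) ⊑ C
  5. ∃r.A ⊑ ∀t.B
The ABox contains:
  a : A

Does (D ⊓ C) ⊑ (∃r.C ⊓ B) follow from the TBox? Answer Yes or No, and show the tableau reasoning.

No

1. (D ⊓ C) ⊑ (∃r.C ⊓ B)  ⇔  ((D ⊓ C) ⊓ (∀r.¬C ⊔ ¬B)) unsat w.r.t. T
   apply at x₀: D⊑∃r.C
   open: L(x₀) ⊇ {C, D, ¬B, ∀r.¬A, ∃r.C} (+ ∃-successors)
2. Hence (D ⊓ C) ⊑ (∃r.C ⊓ B): not entailed.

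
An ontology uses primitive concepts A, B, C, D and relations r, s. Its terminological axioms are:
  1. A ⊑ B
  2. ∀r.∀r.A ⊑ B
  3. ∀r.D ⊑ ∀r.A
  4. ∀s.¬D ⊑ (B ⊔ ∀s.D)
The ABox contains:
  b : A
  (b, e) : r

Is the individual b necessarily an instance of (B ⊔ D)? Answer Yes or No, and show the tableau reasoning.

1. b : (B ⊔ D)?  L(b) = {A} ∪ {(¬B ⊓ ¬D)}
   clash {B, ¬B} at b — b ∈ (B ⊔ D)
2. Hence b : (B ⊔ D): entailed.

Yes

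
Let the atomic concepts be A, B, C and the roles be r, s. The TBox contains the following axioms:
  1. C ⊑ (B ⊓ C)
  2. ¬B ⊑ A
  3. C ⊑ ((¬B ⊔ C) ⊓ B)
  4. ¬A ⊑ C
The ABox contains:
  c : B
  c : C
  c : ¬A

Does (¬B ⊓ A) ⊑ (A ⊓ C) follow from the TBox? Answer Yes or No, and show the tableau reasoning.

No

1. (¬B ⊓ A) ⊑ (A ⊓ C)  ⇔  ((¬B ⊓ A) ⊓ (¬A ⊔ ¬C)) unsat w.r.t. T
   open: L(x₀) ⊇ {A, ¬B, ¬C}
2. Hence (¬B ⊓ A) ⊑ (A ⊓ C): not entailed.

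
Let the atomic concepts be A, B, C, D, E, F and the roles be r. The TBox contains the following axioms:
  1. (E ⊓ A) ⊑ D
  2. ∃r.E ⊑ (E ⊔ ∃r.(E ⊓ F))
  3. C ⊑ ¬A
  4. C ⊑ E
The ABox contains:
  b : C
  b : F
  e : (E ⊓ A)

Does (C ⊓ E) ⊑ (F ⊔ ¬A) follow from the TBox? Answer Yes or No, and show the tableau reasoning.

1. (C ⊓ E) ⊑ (F ⊔ ¬A)  ⇔  ((C ⊓ E) ⊓ (¬F ⊓ A)) unsat w.r.t. T
   all branches close; clash {A, ¬A} at x₀
2. Hence (C ⊓ E) ⊑ (F ⊔ ¬A): entailed.

Yes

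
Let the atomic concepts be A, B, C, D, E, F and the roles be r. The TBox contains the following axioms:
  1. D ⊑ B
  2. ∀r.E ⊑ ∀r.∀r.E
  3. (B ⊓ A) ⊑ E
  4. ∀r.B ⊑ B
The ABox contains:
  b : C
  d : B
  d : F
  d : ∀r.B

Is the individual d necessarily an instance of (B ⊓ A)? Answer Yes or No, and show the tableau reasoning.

1. d : (B ⊓ A)?  L(d) = {B, F, ∀r.B} ∪ {(¬B ⊔ ¬A)}
   open: L(d) ⊇ {B, F, ¬A, ∀r.B, ∃r.¬E} (+ ∃-successors) — d ∉ (B ⊓ A) possible
2. Hence d : (B ⊓ A): not entailed.

No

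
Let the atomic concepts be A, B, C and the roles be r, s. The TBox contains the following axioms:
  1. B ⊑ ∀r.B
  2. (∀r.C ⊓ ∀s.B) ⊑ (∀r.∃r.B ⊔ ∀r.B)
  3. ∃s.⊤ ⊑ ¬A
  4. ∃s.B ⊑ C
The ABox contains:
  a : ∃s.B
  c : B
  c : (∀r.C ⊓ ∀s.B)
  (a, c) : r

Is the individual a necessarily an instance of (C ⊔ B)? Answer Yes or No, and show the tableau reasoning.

1. a : (C ⊔ B)?  L(a) = {∃s.B} ∪ {(¬C ⊓ ¬B)}
   clash {C, ¬C} at a — a ∈ (C ⊔ B)
2. Hence a : (C ⊔ B): entailed.

Yes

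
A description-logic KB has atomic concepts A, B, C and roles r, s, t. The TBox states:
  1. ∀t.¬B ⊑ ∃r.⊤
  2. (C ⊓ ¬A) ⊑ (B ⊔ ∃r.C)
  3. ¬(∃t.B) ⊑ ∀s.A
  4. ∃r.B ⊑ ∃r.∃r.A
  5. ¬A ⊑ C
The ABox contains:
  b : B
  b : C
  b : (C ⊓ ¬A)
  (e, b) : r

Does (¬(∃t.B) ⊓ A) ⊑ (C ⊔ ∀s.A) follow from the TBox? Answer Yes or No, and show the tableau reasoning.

1. (¬(∃t.B) ⊓ A) ⊑ (C ⊔ ∀s.A)  ⇔  ((∀t.¬B ⊓ A) ⊓ (¬C ⊓ ∃s.¬A)) unsat w.r.t. T
   all branches close; clash {A, ¬A} at an ∃-successor
2. Hence (¬(∃t.B) ⊓ A) ⊑ (C ⊔ ∀s.A): entailed.

Yes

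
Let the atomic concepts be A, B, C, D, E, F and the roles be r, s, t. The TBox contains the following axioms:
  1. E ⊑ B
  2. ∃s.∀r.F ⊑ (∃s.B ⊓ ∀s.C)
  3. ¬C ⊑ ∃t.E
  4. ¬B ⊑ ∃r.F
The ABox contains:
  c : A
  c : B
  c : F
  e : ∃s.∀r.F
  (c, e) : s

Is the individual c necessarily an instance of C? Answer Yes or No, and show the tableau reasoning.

1. c : C?  L(c) = {A, B, F} ∪ {¬C}
   apply at c: ¬C⊑∃t.E
   open: L(c) ⊇ {A, B, F, ¬C, ∀s.∃r.¬F, …} (+ ∃-successors) — c ∉ C possible
2. Hence c : C: not entailed.

No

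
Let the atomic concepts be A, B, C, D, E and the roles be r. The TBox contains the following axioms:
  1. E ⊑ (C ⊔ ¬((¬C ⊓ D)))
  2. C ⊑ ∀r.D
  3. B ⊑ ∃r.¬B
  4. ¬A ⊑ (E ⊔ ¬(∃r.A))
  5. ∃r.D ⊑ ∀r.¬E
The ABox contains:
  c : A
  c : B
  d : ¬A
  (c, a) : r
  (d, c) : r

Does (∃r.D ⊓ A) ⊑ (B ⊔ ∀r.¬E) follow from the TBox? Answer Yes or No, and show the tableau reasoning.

Yes

1. (∃r.D ⊓ A) ⊑ (B ⊔ ∀r.¬E)  ⇔  ((∃r.D ⊓ A) ⊓ (¬B ⊓ ∃r.E)) unsat w.r.t. T
   all branches close; clash {E, ¬E} at an ∃-successor
2. Hence (∃r.D ⊓ A) ⊑ (B ⊔ ∀r.¬E): entailed.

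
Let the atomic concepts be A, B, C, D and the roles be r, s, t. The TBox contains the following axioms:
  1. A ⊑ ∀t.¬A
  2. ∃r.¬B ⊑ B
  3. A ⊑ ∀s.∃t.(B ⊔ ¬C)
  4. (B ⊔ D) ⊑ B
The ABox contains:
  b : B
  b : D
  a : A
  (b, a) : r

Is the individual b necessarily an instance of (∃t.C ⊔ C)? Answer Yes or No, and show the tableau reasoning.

1. b : (∃t.C ⊔ C)?  L(b) = {B, D} ∪ {(∀t.¬C ⊓ ¬C)}
   open: L(b) ⊇ {B, D, ¬A, ¬C, ∀t.¬C} — b ∉ (∃t.C ⊔ C) possible
2. Hence b : (∃t.C ⊔ C): not entailed.

No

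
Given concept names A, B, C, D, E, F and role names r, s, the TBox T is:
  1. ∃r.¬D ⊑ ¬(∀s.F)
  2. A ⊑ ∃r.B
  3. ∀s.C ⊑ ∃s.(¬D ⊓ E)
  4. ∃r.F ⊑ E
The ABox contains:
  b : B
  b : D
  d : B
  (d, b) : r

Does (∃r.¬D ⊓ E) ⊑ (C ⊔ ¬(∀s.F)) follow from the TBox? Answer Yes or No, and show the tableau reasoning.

1. (∃r.¬D ⊓ E) ⊑ (C ⊔ ¬(∀s.F))  ⇔  ((∃r.¬D ⊓ E) ⊓ (¬C ⊓ ∀s.F)) unsat w.r.t. T
   all branches close; clash {F, ¬F} at an ∃-successor
2. Hence (∃r.¬D ⊓ E) ⊑ (C ⊔ ¬(∀s.F)): entailed.

Yes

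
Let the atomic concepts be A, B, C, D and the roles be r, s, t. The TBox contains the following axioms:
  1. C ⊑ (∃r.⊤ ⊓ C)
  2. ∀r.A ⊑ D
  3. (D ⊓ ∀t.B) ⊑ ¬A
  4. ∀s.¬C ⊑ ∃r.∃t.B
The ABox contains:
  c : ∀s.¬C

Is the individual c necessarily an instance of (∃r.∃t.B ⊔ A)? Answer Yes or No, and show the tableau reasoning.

1. c : (∃r.∃t.B ⊔ A)?  L(c) = {∀s.¬C} ∪ {(∀r.∀t.¬B ⊓ ¬A)}
   clash {B, ¬B} at an ∃-successor — c ∈ (∃r.∃t.B ⊔ A)
2. Hence c : (∃r.∃t.B ⊔ A): entailed.

Yes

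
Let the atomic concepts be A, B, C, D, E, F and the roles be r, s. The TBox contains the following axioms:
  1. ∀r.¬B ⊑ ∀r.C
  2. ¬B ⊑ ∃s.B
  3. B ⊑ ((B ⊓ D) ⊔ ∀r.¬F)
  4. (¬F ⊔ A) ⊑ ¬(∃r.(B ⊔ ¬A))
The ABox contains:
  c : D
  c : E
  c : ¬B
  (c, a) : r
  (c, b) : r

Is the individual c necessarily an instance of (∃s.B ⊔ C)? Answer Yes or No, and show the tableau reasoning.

Yes

1. c : (∃s.B ⊔ C)?  L(c) = {D, E, ¬B} ∪ {(∀s.¬B ⊓ ¬C)}
   clash {B, ¬B} at an ∃-successor — c ∈ (∃s.B ⊔ C)
2. Hence c : (∃s.B ⊔ C): entailed.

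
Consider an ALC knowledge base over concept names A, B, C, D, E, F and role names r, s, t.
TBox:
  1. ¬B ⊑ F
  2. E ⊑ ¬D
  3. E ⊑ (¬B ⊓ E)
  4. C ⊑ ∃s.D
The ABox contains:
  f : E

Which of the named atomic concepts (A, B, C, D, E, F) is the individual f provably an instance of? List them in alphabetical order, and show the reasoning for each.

1. f : A?  L(f) = {E} ∪ {¬A}
   apply at f: E⊑¬D; E⊑(¬B ⊓ E)
   open: L(f) ⊇ {E, F, ¬A, ¬B, ¬C, …} — f ∉ A possible
2. f : B?  L(f) = {E} ∪ {¬B}
   apply at f: ¬B⊑F; E⊑¬D; E⊑(¬B ⊓ E)
   open: L(f) ⊇ {E, F, ¬B, ¬C, ¬D} — f ∉ B possible
3. f : C?  L(f) = {E} ∪ {¬C}
   apply at f: E⊑¬D; E⊑(¬B ⊓ E)
   open: L(f) ⊇ {E, F, ¬B, ¬C, ¬D} — f ∉ C possible
4. f : D?  L(f) = {E} ∪ {¬D}
   apply at f: E⊑(¬B ⊓ E)
   open: L(f) ⊇ {E, F, ¬B, ¬C, ¬D} — f ∉ D possible
5. f : E?  L(f) = {E} ∪ {¬E}
   clash {E, ¬E} at f — f ∈ E
6. f : F?  L(f) = {E} ∪ {¬F}
   clash {F, ¬F} at f — f ∈ F
7. Entailed for f: {E, F}

{E, F}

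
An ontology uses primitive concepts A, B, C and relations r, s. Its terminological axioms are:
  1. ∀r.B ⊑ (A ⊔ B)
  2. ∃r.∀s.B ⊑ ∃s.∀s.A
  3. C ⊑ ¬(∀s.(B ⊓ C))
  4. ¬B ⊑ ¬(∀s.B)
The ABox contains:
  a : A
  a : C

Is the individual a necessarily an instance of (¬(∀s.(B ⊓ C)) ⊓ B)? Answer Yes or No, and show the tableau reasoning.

No

1. a : (¬(∀s.(B ⊓ C)) ⊓ B)?  L(a) = {A, C} ∪ {(∀s.(B ⊓ C) ⊔ ¬B)}
   apply at a: C⊑¬(∀s.(B ⊓ C))
   open: L(a) ⊇ {A, C, ¬B, ∀r.∃s.¬B, ∃r.¬B, …} (+ ∃-successors) — a ∉ (¬(∀s.(B ⊓ C)) ⊓ B) possible
2. Hence a : (¬(∀s.(B ⊓ C)) ⊓ B): not entailed.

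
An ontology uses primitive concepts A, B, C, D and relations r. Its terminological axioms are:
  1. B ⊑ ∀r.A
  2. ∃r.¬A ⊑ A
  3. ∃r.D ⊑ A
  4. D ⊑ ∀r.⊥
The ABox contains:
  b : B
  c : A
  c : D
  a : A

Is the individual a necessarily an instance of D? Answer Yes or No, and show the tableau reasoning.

No

1. a : D?  L(a) = {A} ∪ {¬D}
   open: L(a) ⊇ {A, ¬B, ¬D} — a ∉ D possible
2. Hence a : D: not entailed.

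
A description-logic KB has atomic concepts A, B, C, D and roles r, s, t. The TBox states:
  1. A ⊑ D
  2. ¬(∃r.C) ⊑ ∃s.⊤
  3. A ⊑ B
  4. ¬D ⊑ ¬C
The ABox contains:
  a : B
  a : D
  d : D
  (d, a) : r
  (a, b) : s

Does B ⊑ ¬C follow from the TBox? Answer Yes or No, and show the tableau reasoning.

No

1. B ⊑ ¬C  ⇔  (B ⊓ C) unsat w.r.t. T
   open: L(x₀) ⊇ {B, C, D, ∃r.C} (+ ∃-successors)
2. Hence B ⊑ ¬C: not entailed.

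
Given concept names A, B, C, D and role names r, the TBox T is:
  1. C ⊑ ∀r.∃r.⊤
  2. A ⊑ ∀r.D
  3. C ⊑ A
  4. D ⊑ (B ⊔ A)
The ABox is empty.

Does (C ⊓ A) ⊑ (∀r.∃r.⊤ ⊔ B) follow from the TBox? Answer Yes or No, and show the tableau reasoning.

1. (C ⊓ A) ⊑ (∀r.∃r.⊤ ⊔ B)  ⇔  ((C ⊓ A) ⊓ (∃r.∀r.⊥ ⊓ ¬B)) unsat w.r.t. T
   all branches close; clash ⊥ at an ∃-successor
2. Hence (C ⊓ A) ⊑ (∀r.∃r.⊤ ⊔ B): entailed.

Yes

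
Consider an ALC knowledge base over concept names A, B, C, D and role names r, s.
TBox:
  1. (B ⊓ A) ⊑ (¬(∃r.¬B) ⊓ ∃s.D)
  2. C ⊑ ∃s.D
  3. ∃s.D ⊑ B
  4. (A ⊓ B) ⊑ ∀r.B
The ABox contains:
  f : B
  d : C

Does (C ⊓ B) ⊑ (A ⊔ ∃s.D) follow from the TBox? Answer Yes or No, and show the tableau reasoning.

Yes

1. (C ⊓ B) ⊑ (A ⊔ ∃s.D)  ⇔  ((C ⊓ B) ⊓ (¬A ⊓ ∀s.¬D)) unsat w.r.t. T
   all branches close; clash {D, ¬D} at an ∃-successor
2. Hence (C ⊓ B) ⊑ (A ⊔ ∃s.D): entailed.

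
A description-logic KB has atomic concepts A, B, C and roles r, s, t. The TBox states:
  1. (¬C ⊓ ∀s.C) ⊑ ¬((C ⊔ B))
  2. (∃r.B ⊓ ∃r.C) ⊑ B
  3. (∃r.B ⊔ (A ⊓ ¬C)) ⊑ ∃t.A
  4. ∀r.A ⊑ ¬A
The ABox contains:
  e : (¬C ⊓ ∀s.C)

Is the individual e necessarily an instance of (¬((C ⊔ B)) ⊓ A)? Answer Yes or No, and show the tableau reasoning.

No

1. e : (¬((C ⊔ B)) ⊓ A)?  L(e) = {(¬C ⊓ ∀s.C)} ∪ {((C ⊔ B) ⊔ ¬A)}
   apply at e: (¬C ⊓ ∀s.C)⊑¬((C ⊔ B))
   open: L(e) ⊇ {¬A, ¬B, ¬C, ∀r.¬B, ∀s.C} — e ∉ (¬((C ⊔ B)) ⊓ A) possible
2. Hence e : (¬((C ⊔ B)) ⊓ A): not entailed.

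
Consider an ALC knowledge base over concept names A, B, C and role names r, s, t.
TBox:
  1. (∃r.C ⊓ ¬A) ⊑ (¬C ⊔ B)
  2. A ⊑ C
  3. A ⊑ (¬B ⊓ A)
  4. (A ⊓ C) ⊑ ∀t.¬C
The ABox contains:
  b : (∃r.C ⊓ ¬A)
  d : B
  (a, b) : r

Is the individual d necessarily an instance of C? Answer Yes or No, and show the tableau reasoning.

1. d : C?  L(d) = {B} ∪ {¬C}
   open: L(d) ⊇ {B, ¬A, ¬C, ∀r.¬C} — d ∉ C possible
2. Hence d : C: not entailed.

No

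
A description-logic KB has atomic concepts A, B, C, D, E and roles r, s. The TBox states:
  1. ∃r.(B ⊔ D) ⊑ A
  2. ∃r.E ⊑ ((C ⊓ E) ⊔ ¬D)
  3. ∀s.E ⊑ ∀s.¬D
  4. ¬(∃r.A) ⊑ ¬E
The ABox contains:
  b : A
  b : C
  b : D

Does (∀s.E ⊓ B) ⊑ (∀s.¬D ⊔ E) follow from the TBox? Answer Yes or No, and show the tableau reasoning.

1. (∀s.E ⊓ B) ⊑ (∀s.¬D ⊔ E)  ⇔  ((∀s.E ⊓ B) ⊓ (∃s.D ⊓ ¬E)) unsat w.r.t. T
   all branches close; clash {D, ¬D} at an ∃-successor
2. Hence (∀s.E ⊓ B) ⊑ (∀s.¬D ⊔ E): entailed.

Yes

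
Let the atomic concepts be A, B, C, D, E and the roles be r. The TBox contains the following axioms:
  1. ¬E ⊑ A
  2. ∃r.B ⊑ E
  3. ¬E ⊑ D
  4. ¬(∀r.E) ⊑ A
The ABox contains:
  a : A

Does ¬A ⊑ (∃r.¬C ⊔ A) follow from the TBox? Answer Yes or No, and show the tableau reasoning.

No

1. ¬A ⊑ (∃r.¬C ⊔ A)  ⇔  (¬A ⊓ (∀r.C ⊓ ¬A)) unsat w.r.t. T
   open: L(x₀) ⊇ {E, ¬A, ∀r.C, ∀r.E}
2. Hence ¬A ⊑ (∃r.¬C ⊔ A): not entailed.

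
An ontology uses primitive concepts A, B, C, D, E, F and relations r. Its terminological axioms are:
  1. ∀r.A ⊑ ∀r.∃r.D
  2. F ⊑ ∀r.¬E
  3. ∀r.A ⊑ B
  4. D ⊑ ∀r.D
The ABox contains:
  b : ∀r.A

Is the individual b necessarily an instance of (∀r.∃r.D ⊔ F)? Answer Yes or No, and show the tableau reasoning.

1. b : (∀r.∃r.D ⊔ F)?  L(b) = {∀r.A} ∪ {(∃r.∀r.¬D ⊓ ¬F)}
   clash {D, ¬D} at an ∃-successor — b ∈ (∀r.∃r.D ⊔ F)
2. Hence b : (∀r.∃r.D ⊔ F): entailed.

Yes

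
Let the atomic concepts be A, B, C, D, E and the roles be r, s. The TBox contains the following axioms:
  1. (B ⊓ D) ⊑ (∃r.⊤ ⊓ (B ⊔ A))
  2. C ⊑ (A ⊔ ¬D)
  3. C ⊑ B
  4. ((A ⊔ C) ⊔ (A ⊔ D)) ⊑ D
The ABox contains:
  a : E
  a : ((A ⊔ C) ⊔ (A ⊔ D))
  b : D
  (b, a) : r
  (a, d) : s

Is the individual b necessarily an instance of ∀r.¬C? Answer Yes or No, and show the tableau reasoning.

No

1. b : ∀r.¬C?  L(b) = {D} ∪ {∃r.C}
   open: L(b) ⊇ {D, ¬B, ¬C, ∃r.C} (+ ∃-successors) — b ∉ ∀r.¬C possible
2. Hence b : ∀r.¬C: not entailed.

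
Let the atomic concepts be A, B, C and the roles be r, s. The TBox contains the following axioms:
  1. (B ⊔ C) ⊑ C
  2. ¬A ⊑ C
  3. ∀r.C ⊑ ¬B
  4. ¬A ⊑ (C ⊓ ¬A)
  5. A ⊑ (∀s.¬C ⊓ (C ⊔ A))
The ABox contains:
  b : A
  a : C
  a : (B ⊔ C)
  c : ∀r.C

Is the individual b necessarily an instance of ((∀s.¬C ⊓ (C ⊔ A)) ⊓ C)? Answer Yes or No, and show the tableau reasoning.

1. b : ((∀s.¬C ⊓ (C ⊔ A)) ⊓ C)?  L(b) = {A} ∪ {((∃s.C ⊔ (¬C ⊓ ¬A)) ⊔ ¬C)}
   apply at b: A⊑(∀s.¬C ⊓ (C ⊔ A))
   open: L(b) ⊇ {A, ¬B, ¬C, ∀s.¬C} — b ∉ ((∀s.¬C ⊓ (C ⊔ A)) ⊓ C) possible
2. Hence b : ((∀s.¬C ⊓ (C ⊔ A)) ⊓ C): not entailed.

No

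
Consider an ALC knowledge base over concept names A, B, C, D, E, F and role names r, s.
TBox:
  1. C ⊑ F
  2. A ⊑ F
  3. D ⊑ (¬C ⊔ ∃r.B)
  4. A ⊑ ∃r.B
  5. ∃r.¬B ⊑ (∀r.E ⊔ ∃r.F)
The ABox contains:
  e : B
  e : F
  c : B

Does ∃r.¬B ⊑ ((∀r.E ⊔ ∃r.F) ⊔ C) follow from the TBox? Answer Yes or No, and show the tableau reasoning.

Yes

1. ∃r.¬B ⊑ ((∀r.E ⊔ ∃r.F) ⊔ C)  ⇔  (∃r.¬B ⊓ ((∃r.¬E ⊓ ∀r.¬F) ⊓ ¬C)) unsat w.r.t. T
   all branches close; clash {F, ¬F} at an ∃-successor
2. Hence ∃r.¬B ⊑ ((∀r.E ⊔ ∃r.F) ⊔ C): entailed.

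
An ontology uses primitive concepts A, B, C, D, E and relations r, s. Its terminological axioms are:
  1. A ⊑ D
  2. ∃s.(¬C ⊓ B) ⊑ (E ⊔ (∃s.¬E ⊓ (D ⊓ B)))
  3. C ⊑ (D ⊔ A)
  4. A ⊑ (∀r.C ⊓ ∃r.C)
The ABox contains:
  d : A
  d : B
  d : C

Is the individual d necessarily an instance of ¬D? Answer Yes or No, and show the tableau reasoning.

1. d : ¬D?  L(d) = {A, B, C} ∪ {D}
   apply at d: C⊑(D ⊔ A); A⊑(∀r.C ⊓ ∃r.C)
   open: L(d) ⊇ {A, B, C, D, ∀r.C, …} (+ ∃-successors) — d ∉ ¬D possible
2. Hence d : ¬D: not entailed.

No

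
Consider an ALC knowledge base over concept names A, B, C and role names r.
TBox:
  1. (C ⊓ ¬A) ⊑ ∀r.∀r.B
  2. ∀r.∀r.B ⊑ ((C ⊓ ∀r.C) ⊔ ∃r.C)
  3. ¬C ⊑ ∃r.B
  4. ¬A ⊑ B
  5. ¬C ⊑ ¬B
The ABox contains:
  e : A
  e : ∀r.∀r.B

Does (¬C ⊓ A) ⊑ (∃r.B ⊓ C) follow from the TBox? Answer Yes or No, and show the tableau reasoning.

No

1. (¬C ⊓ A) ⊑ (∃r.B ⊓ C)  ⇔  ((¬C ⊓ A) ⊓ (∀r.¬B ⊔ ¬C)) unsat w.r.t. T
   apply at x₀: ¬C⊑∃r.B; ¬C⊑¬B
   open: L(x₀) ⊇ {A, ¬B, ¬C, ∃r.B, ∃r.∃r.¬B} (+ ∃-successors)
2. Hence (¬C ⊓ A) ⊑ (∃r.B ⊓ C): not entailed.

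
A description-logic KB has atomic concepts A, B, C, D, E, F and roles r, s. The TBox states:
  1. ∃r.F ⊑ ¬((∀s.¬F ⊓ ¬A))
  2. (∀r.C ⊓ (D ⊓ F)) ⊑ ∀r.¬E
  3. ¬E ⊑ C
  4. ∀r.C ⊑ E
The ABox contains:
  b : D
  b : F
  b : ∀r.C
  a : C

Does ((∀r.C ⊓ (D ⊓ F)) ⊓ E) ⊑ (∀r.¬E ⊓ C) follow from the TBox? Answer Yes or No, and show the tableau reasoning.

No

1. ((∀r.C ⊓ (D ⊓ F)) ⊓ E) ⊑ (∀r.¬E ⊓ C)  ⇔  (((∀r.C ⊓ (D ⊓ F)) ⊓ E) ⊓ (∃r.E ⊔ ¬C)) unsat w.r.t. T
   apply at x₀: (∀r.C ⊓ (D ⊓ F))⊑∀r.¬E
   open: L(x₀) ⊇ {D, E, F, ¬C, ∀r.C, …}
2. Hence ((∀r.C ⊓ (D ⊓ F)) ⊓ E) ⊑ (∀r.¬E ⊓ C): not entailed.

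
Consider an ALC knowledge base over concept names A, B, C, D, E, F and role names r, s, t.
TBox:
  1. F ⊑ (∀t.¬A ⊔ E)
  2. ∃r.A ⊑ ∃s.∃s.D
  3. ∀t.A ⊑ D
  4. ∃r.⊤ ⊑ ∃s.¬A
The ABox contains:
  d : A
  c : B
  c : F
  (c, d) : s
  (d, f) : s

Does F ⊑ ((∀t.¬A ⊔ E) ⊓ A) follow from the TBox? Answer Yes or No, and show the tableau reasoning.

1. F ⊑ ((∀t.¬A ⊔ E) ⊓ A)  ⇔  (F ⊓ ((∃t.A ⊓ ¬E) ⊔ ¬A)) unsat w.r.t. T
   apply at x₀: F⊑(∀t.¬A ⊔ E)
   open: L(x₀) ⊇ {F, ¬A, ∀r.¬A, ∀r.⊥, ∀t.¬A, …} (+ ∃-successors)
2. Hence F ⊑ ((∀t.¬A ⊔ E) ⊓ A): not entailed.

No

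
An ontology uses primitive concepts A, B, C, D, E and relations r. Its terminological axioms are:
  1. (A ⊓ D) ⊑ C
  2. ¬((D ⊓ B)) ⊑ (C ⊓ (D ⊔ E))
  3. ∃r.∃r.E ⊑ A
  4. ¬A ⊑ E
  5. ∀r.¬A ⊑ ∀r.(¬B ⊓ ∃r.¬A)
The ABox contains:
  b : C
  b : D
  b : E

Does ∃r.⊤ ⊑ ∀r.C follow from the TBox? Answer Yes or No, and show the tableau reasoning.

No

1. ∃r.⊤ ⊑ ∀r.C  ⇔  (∃r.⊤ ⊓ ∃r.¬C) unsat w.r.t. T
   open: L(x₀) ⊇ {A, B, C, D, ∃r.A, …} (+ ∃-successors)
2. Hence ∃r.⊤ ⊑ ∀r.C: not entailed.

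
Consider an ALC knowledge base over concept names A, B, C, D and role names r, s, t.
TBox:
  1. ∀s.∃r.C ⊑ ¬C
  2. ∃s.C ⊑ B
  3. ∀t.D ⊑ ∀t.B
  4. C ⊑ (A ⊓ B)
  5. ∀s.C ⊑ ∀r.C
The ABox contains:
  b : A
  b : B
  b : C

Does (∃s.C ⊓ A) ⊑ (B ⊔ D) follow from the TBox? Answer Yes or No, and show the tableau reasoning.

1. (∃s.C ⊓ A) ⊑ (B ⊔ D)  ⇔  ((∃s.C ⊓ A) ⊓ (¬B ⊓ ¬D)) unsat w.r.t. T
   all branches close; clash {B, ¬B} at x₀
2. Hence (∃s.C ⊓ A) ⊑ (B ⊔ D): entailed.

Yes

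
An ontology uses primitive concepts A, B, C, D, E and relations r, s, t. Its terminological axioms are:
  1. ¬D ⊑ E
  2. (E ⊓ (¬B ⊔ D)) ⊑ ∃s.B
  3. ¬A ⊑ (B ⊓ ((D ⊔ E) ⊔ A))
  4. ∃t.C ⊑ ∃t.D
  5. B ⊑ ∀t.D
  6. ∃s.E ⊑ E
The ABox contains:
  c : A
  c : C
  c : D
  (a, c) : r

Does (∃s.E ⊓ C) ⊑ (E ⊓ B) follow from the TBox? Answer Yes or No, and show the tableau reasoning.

1. (∃s.E ⊓ C) ⊑ (E ⊓ B)  ⇔  ((∃s.E ⊓ C) ⊓ (¬E ⊔ ¬B)) unsat w.r.t. T
   apply at x₀: ∃s.E⊑E
   open: L(x₀) ⊇ {A, C, D, E, ¬B, …} (+ ∃-successors)
2. Hence (∃s.E ⊓ C) ⊑ (E ⊓ B): not entailed.

No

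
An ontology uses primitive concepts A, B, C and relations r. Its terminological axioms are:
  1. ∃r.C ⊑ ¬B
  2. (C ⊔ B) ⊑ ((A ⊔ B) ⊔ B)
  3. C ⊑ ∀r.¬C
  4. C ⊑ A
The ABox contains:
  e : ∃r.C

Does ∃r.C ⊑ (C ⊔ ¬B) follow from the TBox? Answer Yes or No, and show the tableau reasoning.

1. ∃r.C ⊑ (C ⊔ ¬B)  ⇔  (∃r.C ⊓ (¬C ⊓ B)) unsat w.r.t. T
   all branches close; clash {B, ¬B} at x₀
2. Hence ∃r.C ⊑ (C ⊔ ¬B): entailed.

Yes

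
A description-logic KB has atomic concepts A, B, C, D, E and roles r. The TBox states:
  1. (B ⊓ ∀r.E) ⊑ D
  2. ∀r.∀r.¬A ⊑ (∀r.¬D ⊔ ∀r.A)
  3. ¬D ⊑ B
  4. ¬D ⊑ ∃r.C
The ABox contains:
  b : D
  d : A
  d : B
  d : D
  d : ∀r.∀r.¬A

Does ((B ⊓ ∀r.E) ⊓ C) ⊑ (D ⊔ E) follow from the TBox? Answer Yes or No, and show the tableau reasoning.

1. ((B ⊓ ∀r.E) ⊓ C) ⊑ (D ⊔ E)  ⇔  (((B ⊓ ∀r.E) ⊓ C) ⊓ (¬D ⊓ ¬E)) unsat w.r.t. T
   all branches close; clash {D, ¬D} at x₀
2. Hence ((B ⊓ ∀r.E) ⊓ C) ⊑ (D ⊔ E): entailed.

Yes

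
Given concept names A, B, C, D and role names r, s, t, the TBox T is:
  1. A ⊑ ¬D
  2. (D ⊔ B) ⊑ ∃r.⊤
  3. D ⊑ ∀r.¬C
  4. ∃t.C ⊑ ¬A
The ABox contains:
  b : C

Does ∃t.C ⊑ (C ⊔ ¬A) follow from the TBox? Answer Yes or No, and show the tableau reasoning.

Yes

1. ∃t.C ⊑ (C ⊔ ¬A)  ⇔  (∃t.C ⊓ (¬C ⊓ A)) unsat w.r.t. T
   all branches close; clash {A, ¬A} at x₀
2. Hence ∃t.C ⊑ (C ⊔ ¬A): entailed.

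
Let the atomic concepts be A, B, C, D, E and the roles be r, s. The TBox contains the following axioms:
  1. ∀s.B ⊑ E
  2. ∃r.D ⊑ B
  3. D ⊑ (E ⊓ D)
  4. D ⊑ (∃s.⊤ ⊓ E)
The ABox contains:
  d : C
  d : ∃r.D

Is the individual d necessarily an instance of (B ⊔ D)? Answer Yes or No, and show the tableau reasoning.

1. d : (B ⊔ D)?  L(d) = {C, ∃r.D} ∪ {(¬B ⊓ ¬D)}
   clash {B, ¬B} at d — d ∈ (B ⊔ D)
2. Hence d : (B ⊔ D): entailed.

Yes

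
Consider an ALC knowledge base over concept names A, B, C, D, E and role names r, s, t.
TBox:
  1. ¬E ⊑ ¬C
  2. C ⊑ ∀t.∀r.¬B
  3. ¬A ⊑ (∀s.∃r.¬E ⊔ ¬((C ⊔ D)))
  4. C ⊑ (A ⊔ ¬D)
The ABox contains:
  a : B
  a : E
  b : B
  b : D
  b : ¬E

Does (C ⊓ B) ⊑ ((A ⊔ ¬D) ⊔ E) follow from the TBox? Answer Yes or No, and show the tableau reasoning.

1. (C ⊓ B) ⊑ ((A ⊔ ¬D) ⊔ E)  ⇔  ((C ⊓ B) ⊓ ((¬A ⊓ D) ⊓ ¬E)) unsat w.r.t. T
   all branches close; clash {C, ¬C} at x₀
2. Hence (C ⊓ B) ⊑ ((A ⊔ ¬D) ⊔ E): entailed.

Yes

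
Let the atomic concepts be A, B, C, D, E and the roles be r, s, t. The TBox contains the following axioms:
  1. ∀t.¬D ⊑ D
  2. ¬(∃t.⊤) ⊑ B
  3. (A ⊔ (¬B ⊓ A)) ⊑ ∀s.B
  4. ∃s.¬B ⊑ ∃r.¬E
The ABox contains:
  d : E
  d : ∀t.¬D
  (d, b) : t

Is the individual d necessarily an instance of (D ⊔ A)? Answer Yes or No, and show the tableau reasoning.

1. d : (D ⊔ A)?  L(d) = {E, ∀t.¬D} ∪ {(¬D ⊓ ¬A)}
   clash {D, ¬D} at d — d ∈ (D ⊔ A)
2. Hence d : (D ⊔ A): entailed.

Yes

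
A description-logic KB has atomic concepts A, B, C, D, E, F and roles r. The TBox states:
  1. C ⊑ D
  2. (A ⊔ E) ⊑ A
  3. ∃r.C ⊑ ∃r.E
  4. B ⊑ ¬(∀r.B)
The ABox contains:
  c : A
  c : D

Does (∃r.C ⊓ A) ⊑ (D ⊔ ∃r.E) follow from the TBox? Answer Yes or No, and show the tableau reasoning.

Yes

1. (∃r.C ⊓ A) ⊑ (D ⊔ ∃r.E)  ⇔  ((∃r.C ⊓ A) ⊓ (¬D ⊓ ∀r.¬E)) unsat w.r.t. T
   all branches close; clash {D, ¬D} at x₀
2. Hence (∃r.C ⊓ A) ⊑ (D ⊔ ∃r.E): entailed.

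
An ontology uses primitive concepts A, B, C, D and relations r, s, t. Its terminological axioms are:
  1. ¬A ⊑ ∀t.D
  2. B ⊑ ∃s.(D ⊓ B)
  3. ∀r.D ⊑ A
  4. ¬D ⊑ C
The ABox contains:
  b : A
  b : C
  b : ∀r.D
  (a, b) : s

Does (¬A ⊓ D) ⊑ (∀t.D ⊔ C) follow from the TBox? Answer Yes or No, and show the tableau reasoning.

1. (¬A ⊓ D) ⊑ (∀t.D ⊔ C)  ⇔  ((¬A ⊓ D) ⊓ (∃t.¬D ⊓ ¬C)) unsat w.r.t. T
   all branches close; clash {A, ¬A} at x₀
2. Hence (¬A ⊓ D) ⊑ (∀t.D ⊔ C): entailed.

Yes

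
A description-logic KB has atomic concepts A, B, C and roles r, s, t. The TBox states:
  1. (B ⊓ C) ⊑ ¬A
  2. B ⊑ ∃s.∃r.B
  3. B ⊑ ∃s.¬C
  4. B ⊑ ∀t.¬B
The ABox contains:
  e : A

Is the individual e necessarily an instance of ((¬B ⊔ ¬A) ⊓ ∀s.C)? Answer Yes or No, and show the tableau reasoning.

1. e : ((¬B ⊔ ¬A) ⊓ ∀s.C)?  L(e) = {A} ∪ {((B ⊓ A) ⊔ ∃s.¬C)}
   open: L(e) ⊇ {A, B, ¬C, ∀t.¬B, ∃s.¬C, …} (+ ∃-successors) — e ∉ ((¬B ⊔ ¬A) ⊓ ∀s.C) possible
2. Hence e : ((¬B ⊔ ¬A) ⊓ ∀s.C): not entailed.

No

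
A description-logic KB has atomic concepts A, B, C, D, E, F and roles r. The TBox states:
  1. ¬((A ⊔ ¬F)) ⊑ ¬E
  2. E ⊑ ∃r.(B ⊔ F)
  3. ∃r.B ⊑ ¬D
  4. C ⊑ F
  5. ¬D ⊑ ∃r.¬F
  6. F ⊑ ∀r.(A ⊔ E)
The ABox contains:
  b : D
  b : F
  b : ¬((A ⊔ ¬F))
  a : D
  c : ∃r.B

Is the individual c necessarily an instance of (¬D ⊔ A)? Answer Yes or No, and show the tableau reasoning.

1. c : (¬D ⊔ A)?  L(c) = {∃r.B} ∪ {(D ⊓ ¬A)}
   clash {D, ¬D} at c — c ∈ (¬D ⊔ A)
2. Hence c : (¬D ⊔ A): entailed.

Yes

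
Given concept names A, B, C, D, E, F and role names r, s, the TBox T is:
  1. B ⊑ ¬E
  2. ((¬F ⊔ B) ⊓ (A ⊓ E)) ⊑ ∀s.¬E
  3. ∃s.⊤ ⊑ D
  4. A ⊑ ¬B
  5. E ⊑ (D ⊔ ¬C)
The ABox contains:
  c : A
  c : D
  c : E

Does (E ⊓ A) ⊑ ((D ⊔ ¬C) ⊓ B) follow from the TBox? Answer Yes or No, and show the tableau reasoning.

1. (E ⊓ A) ⊑ ((D ⊔ ¬C) ⊓ B)  ⇔  ((E ⊓ A) ⊓ ((¬D ⊓ C) ⊔ ¬B)) unsat w.r.t. T
   apply at x₀: A⊑¬B; E⊑(D ⊔ ¬C)
   open: L(x₀) ⊇ {A, D, E, F, ¬B, …}
2. Hence (E ⊓ A) ⊑ ((D ⊔ ¬C) ⊓ B): not entailed.

No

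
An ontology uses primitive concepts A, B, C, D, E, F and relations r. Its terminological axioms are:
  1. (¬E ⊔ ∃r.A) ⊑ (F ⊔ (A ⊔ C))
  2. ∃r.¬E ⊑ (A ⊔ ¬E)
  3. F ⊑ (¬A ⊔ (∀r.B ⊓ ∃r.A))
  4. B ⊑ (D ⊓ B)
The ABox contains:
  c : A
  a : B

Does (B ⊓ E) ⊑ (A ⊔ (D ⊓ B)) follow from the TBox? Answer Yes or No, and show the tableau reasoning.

Yes

1. (B ⊓ E) ⊑ (A ⊔ (D ⊓ B))  ⇔  ((B ⊓ E) ⊓ (¬A ⊓ (¬D ⊔ ¬B))) unsat w.r.t. T
   all branches close; clash {B, ¬B} at x₀
2. Hence (B ⊓ E) ⊑ (A ⊔ (D ⊓ B)): entailed.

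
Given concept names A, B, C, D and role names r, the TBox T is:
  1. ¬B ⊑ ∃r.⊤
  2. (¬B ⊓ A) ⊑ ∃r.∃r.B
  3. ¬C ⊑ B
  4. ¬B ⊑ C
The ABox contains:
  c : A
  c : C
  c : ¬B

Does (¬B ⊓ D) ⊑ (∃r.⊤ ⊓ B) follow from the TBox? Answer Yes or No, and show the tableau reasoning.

1. (¬B ⊓ D) ⊑ (∃r.⊤ ⊓ B)  ⇔  ((¬B ⊓ D) ⊓ (∀r.⊥ ⊔ ¬B)) unsat w.r.t. T
   apply at x₀: ¬B⊑∃r.⊤; ¬B⊑C
   open: L(x₀) ⊇ {C, D, ¬A, ¬B, ∃r.⊤} (+ ∃-successors)
2. Hence (¬B ⊓ D) ⊑ (∃r.⊤ ⊓ B): not entailed.

No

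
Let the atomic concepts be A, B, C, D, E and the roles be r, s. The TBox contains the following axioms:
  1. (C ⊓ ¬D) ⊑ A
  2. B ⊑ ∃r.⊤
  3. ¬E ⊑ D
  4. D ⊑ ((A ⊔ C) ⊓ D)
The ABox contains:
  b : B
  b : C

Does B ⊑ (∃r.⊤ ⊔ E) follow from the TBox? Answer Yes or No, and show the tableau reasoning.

1. B ⊑ (∃r.⊤ ⊔ E)  ⇔  (B ⊓ (∀r.⊥ ⊓ ¬E)) unsat w.r.t. T
   all branches close; clash ⊥ at an ∃-successor
2. Hence B ⊑ (∃r.⊤ ⊔ E): entailed.

Yes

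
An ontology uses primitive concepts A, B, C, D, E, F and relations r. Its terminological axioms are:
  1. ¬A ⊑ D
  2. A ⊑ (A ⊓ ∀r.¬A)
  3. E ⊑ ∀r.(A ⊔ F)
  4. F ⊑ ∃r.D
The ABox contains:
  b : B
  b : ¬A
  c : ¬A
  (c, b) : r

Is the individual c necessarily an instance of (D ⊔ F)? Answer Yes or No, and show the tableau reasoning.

Yes

1. c : (D ⊔ F)?  L(c) = {¬A} ∪ {(¬D ⊓ ¬F)}
   clash {D, ¬D} at c — c ∈ (D ⊔ F)
2. Hence c : (D ⊔ F): entailed.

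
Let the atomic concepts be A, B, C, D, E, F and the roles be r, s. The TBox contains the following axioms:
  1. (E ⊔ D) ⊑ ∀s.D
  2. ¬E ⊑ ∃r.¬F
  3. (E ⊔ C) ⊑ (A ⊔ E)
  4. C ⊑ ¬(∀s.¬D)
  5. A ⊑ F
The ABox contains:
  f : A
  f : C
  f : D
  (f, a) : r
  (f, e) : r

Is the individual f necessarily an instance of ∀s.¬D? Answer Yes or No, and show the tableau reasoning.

1. f : ∀s.¬D?  L(f) = {A, C, D} ∪ {∃s.D}
   apply at f: A⊑F
   open: L(f) ⊇ {A, C, D, E, F, …} (+ ∃-successors) — f ∉ ∀s.¬D possible
2. Hence f : ∀s.¬D: not entailed.

No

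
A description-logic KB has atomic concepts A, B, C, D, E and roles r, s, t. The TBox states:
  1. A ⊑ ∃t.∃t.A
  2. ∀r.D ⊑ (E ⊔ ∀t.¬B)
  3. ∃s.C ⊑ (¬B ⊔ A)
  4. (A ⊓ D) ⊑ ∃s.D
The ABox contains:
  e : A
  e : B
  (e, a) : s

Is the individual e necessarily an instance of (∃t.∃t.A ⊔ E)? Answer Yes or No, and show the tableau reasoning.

Yes

1. e : (∃t.∃t.A ⊔ E)?  L(e) = {A, B} ∪ {(∀t.∀t.¬A ⊓ ¬E)}
   clash {A, ¬A} at an ∃-successor — e ∈ (∃t.∃t.A ⊔ E)
2. Hence e : (∃t.∃t.A ⊔ E): entailed.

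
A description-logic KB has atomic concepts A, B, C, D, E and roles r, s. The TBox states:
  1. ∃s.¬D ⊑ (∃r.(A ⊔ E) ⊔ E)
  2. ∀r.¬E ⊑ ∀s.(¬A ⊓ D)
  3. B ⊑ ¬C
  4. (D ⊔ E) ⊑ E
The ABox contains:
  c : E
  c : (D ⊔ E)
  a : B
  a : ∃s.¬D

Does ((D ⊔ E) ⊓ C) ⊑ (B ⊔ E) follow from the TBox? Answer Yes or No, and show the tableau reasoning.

1. ((D ⊔ E) ⊓ C) ⊑ (B ⊔ E)  ⇔  (((D ⊔ E) ⊓ C) ⊓ (¬B ⊓ ¬E)) unsat w.r.t. T
   all branches close; clash {E, ¬E} at x₀
2. Hence ((D ⊔ E) ⊓ C) ⊑ (B ⊔ E): entailed.

Yes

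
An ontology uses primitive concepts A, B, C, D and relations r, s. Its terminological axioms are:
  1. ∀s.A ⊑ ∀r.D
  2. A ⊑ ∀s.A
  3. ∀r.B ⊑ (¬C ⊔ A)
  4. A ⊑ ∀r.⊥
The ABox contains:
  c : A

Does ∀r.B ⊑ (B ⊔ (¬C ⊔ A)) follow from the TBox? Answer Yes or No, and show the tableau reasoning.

Yes

1. ∀r.B ⊑ (B ⊔ (¬C ⊔ A))  ⇔  (∀r.B ⊓ (¬B ⊓ (C ⊓ ¬A))) unsat w.r.t. T
   all branches close; clash {A, ¬A} at x₀
2. Hence ∀r.B ⊑ (B ⊔ (¬C ⊔ A)): entailed.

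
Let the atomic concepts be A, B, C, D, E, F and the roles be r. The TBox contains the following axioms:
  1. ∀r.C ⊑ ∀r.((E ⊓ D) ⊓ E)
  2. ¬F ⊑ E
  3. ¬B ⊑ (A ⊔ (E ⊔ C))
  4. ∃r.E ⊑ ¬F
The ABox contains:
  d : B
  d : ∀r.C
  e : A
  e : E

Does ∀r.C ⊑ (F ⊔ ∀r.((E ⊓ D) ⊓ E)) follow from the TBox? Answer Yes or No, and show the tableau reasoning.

Yes

1. ∀r.C ⊑ (F ⊔ ∀r.((E ⊓ D) ⊓ E))  ⇔  (∀r.C ⊓ (¬F ⊓ ∃r.((¬E ⊔ ¬D) ⊔ ¬E))) unsat w.r.t. T
   all branches close; clash {E, ¬E} at an ∃-successor
2. Hence ∀r.C ⊑ (F ⊔ ∀r.((E ⊓ D) ⊓ E)): entailed.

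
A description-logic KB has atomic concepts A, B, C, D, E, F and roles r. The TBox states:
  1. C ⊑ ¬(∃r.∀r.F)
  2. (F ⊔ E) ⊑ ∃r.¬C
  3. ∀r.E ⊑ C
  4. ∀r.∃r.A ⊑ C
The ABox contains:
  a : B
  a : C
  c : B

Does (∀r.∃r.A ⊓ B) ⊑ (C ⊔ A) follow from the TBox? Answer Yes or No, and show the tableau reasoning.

Yes

1. (∀r.∃r.A ⊓ B) ⊑ (C ⊔ A)  ⇔  ((∀r.∃r.A ⊓ B) ⊓ (¬C ⊓ ¬A)) unsat w.r.t. T
   all branches close; clash {C, ¬C} at x₀
2. Hence (∀r.∃r.A ⊓ B) ⊑ (C ⊔ A): entailed.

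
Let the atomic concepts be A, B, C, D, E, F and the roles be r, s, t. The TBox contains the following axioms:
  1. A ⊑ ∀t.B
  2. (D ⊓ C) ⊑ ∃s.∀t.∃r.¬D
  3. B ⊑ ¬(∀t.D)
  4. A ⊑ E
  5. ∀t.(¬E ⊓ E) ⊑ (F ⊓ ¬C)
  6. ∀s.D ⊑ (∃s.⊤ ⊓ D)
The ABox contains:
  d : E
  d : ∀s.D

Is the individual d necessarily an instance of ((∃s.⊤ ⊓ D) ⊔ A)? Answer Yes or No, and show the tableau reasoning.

1. d : ((∃s.⊤ ⊓ D) ⊔ A)?  L(d) = {E, ∀s.D} ∪ {((∀s.⊥ ⊔ ¬D) ⊓ ¬A)}
   clash {D, ¬D} at d — d ∈ ((∃s.⊤ ⊓ D) ⊔ A)
2. Hence d : ((∃s.⊤ ⊓ D) ⊔ A): entailed.

Yes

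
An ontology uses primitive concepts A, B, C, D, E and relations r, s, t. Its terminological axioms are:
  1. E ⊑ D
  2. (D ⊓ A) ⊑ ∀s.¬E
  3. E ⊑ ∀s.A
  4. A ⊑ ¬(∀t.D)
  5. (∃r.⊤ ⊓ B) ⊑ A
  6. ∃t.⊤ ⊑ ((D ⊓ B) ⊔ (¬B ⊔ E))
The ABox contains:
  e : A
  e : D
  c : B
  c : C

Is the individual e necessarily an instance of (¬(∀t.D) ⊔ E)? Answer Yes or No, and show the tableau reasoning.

Yes

1. e : (¬(∀t.D) ⊔ E)?  L(e) = {A, D} ∪ {(∀t.D ⊓ ¬E)}
   clash {E, ¬E} at e — e ∈ (¬(∀t.D) ⊔ E)
2. Hence e : (¬(∀t.D) ⊔ E): entailed.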